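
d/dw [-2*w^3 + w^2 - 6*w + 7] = -6*w^2 + 2*w - 6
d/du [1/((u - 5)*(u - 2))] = (7 - 2*u)/(u^4 - 14*u^3 + 69*u^2 - 140*u + 100)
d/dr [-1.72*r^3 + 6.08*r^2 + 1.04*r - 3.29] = -5.16*r^2 + 12.16*r + 1.04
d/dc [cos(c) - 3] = -sin(c)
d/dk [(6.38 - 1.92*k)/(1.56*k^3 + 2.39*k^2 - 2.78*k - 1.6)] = (5.9904*k^3 - 25.2696*k^2 - 30.4964*k + 20.8084)/(2.4336*k^6 + 7.4568*k^5 - 2.9615*k^4 - 18.2804*k^3 + 0.0803999999999983*k^2 + 8.896*k + 2.56)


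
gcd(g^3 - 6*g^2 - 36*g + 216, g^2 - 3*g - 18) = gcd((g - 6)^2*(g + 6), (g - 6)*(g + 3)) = g - 6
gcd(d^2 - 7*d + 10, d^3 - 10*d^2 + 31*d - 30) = d^2 - 7*d + 10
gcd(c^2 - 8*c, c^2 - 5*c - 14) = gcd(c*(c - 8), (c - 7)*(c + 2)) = 1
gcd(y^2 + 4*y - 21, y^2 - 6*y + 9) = y - 3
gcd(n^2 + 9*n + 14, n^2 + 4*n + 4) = n + 2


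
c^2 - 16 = (c - 4)*(c + 4)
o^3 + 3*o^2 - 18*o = o*(o - 3)*(o + 6)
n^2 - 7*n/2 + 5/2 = (n - 5/2)*(n - 1)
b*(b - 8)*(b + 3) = b^3 - 5*b^2 - 24*b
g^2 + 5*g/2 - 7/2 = (g - 1)*(g + 7/2)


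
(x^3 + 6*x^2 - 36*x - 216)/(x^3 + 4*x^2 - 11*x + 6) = (x^2 - 36)/(x^2 - 2*x + 1)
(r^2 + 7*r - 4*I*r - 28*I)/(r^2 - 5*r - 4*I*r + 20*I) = (r + 7)/(r - 5)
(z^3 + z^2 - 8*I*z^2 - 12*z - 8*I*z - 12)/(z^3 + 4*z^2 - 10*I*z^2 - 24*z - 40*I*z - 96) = (z^2 + z*(1 - 2*I) - 2*I)/(z^2 + 4*z*(1 - I) - 16*I)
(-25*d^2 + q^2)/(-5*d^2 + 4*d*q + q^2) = (-5*d + q)/(-d + q)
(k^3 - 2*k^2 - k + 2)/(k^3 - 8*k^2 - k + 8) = (k - 2)/(k - 8)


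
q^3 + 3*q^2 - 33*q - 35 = (q - 5)*(q + 1)*(q + 7)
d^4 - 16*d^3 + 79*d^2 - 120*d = d*(d - 8)*(d - 5)*(d - 3)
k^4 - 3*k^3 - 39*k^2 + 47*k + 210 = (k - 7)*(k - 3)*(k + 2)*(k + 5)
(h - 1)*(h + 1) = h^2 - 1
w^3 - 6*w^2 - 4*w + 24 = (w - 6)*(w - 2)*(w + 2)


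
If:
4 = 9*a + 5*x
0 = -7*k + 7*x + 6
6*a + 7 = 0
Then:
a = -7/6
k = 263/70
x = 29/10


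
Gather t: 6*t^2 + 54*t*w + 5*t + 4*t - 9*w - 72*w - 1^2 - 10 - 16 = 6*t^2 + t*(54*w + 9) - 81*w - 27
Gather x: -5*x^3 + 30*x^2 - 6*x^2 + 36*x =-5*x^3 + 24*x^2 + 36*x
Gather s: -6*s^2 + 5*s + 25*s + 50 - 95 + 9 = -6*s^2 + 30*s - 36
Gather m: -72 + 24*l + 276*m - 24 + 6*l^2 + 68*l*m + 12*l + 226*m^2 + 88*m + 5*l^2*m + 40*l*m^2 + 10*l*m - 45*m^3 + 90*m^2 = 6*l^2 + 36*l - 45*m^3 + m^2*(40*l + 316) + m*(5*l^2 + 78*l + 364) - 96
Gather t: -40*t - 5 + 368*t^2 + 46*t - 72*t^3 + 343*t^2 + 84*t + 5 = -72*t^3 + 711*t^2 + 90*t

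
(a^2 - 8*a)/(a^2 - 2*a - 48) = a/(a + 6)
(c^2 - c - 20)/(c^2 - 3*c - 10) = (c + 4)/(c + 2)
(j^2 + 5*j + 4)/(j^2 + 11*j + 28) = (j + 1)/(j + 7)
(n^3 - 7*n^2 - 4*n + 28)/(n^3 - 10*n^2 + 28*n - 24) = (n^2 - 5*n - 14)/(n^2 - 8*n + 12)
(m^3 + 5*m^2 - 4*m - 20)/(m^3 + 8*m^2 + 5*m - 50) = (m + 2)/(m + 5)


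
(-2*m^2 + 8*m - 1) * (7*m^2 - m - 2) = -14*m^4 + 58*m^3 - 11*m^2 - 15*m + 2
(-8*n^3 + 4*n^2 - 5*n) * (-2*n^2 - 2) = 16*n^5 - 8*n^4 + 26*n^3 - 8*n^2 + 10*n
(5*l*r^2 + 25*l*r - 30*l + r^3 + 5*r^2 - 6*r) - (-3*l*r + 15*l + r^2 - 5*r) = 5*l*r^2 + 28*l*r - 45*l + r^3 + 4*r^2 - r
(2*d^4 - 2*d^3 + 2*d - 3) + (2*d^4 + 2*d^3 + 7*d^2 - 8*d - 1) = 4*d^4 + 7*d^2 - 6*d - 4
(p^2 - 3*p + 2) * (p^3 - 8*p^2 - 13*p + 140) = p^5 - 11*p^4 + 13*p^3 + 163*p^2 - 446*p + 280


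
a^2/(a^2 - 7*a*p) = a/(a - 7*p)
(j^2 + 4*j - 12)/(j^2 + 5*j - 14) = (j + 6)/(j + 7)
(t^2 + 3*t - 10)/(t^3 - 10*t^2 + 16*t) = (t + 5)/(t*(t - 8))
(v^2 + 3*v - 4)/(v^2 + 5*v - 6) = (v + 4)/(v + 6)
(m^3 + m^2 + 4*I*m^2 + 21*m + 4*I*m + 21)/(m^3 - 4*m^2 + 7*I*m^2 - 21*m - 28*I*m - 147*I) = (m^2 + m*(1 - 3*I) - 3*I)/(m^2 - 4*m - 21)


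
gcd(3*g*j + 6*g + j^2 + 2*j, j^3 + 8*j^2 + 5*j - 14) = j + 2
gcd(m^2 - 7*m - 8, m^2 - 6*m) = 1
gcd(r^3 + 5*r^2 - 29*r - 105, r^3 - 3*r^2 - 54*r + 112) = r + 7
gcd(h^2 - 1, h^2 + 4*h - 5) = h - 1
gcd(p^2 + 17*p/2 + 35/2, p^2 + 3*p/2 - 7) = p + 7/2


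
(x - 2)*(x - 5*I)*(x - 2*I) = x^3 - 2*x^2 - 7*I*x^2 - 10*x + 14*I*x + 20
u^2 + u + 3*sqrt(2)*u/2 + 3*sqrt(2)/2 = (u + 1)*(u + 3*sqrt(2)/2)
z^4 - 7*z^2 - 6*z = z*(z - 3)*(z + 1)*(z + 2)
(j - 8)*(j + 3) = j^2 - 5*j - 24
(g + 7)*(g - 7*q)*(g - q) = g^3 - 8*g^2*q + 7*g^2 + 7*g*q^2 - 56*g*q + 49*q^2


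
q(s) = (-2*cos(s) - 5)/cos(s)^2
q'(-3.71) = 7.48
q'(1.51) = -45041.54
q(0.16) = -7.16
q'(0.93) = -42.00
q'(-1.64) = -29755.26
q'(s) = 2*(-2*cos(s) - 5)*sin(s)/cos(s)^3 + 2*sin(s)/cos(s)^2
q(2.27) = -8.96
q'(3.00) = 1.17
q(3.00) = -3.08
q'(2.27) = 25.01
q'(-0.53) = 9.23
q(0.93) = -17.34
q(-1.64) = -1016.77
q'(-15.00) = -12.58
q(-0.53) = -9.03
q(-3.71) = -4.67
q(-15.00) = -6.03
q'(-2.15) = -45.45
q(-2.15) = -13.03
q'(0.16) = -1.98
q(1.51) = -1387.33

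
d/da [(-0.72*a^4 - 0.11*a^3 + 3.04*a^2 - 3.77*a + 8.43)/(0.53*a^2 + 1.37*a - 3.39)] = (-0.7632*a^5 - 3.0175*a^4 + 9.4618*a^3 + 7.2816*a^2 - 29.547*a + 1.2312)/(0.2809*a^4 + 1.4522*a^3 - 1.7165*a^2 - 9.2886*a + 11.4921)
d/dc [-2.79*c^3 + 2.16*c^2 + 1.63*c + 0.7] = -8.37*c^2 + 4.32*c + 1.63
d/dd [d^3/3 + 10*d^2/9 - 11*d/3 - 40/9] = d^2 + 20*d/9 - 11/3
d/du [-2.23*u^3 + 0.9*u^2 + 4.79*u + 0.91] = -6.69*u^2 + 1.8*u + 4.79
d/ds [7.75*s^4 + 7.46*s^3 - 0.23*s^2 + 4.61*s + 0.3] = 31.0*s^3 + 22.38*s^2 - 0.46*s + 4.61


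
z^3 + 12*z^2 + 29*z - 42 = (z - 1)*(z + 6)*(z + 7)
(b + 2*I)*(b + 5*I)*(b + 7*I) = b^3 + 14*I*b^2 - 59*b - 70*I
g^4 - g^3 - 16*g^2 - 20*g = g*(g - 5)*(g + 2)^2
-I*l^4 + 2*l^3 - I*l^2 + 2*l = l*(l - I)*(l + 2*I)*(-I*l + 1)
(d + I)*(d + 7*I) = d^2 + 8*I*d - 7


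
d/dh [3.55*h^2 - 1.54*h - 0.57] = 7.1*h - 1.54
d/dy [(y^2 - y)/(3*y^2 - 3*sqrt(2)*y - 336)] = (-y*(y - 1)*(2*y - sqrt(2)) + (1 - 2*y)*(-y^2 + sqrt(2)*y + 112))/(3*(-y^2 + sqrt(2)*y + 112)^2)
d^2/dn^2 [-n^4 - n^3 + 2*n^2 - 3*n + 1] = -12*n^2 - 6*n + 4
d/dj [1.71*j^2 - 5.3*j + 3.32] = 3.42*j - 5.3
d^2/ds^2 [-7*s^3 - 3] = -42*s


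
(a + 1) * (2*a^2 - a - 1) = 2*a^3 + a^2 - 2*a - 1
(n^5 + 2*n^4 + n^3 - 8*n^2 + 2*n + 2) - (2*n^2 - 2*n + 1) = n^5 + 2*n^4 + n^3 - 10*n^2 + 4*n + 1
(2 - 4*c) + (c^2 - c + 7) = c^2 - 5*c + 9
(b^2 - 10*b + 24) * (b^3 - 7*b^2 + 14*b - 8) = b^5 - 17*b^4 + 108*b^3 - 316*b^2 + 416*b - 192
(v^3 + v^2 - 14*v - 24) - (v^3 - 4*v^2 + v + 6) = 5*v^2 - 15*v - 30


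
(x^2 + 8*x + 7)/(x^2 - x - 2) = (x + 7)/(x - 2)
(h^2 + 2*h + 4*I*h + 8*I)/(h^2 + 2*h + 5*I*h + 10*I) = (h + 4*I)/(h + 5*I)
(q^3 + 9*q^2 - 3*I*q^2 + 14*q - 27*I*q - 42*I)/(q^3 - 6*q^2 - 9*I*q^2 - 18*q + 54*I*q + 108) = (q^2 + 9*q + 14)/(q^2 - 6*q*(1 + I) + 36*I)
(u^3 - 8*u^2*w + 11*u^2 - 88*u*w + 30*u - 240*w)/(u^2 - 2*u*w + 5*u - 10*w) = (u^2 - 8*u*w + 6*u - 48*w)/(u - 2*w)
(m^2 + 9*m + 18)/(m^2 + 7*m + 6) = (m + 3)/(m + 1)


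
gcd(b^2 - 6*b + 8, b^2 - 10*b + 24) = b - 4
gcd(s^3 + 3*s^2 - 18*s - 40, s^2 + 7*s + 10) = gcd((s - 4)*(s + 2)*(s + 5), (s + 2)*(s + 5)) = s^2 + 7*s + 10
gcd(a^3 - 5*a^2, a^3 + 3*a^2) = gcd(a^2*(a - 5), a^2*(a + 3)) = a^2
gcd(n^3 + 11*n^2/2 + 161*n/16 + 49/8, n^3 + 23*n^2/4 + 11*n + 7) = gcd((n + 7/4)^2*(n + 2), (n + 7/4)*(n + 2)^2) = n^2 + 15*n/4 + 7/2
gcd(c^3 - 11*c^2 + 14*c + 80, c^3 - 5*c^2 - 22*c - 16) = c^2 - 6*c - 16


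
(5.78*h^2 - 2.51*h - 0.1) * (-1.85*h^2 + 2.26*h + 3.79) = -10.693*h^4 + 17.7063*h^3 + 16.4186*h^2 - 9.7389*h - 0.379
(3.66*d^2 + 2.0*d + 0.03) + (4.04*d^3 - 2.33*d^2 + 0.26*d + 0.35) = 4.04*d^3 + 1.33*d^2 + 2.26*d + 0.38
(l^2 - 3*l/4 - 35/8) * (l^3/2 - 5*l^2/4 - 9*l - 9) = l^5/2 - 13*l^4/8 - 41*l^3/4 + 103*l^2/32 + 369*l/8 + 315/8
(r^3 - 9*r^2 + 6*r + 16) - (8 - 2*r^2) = r^3 - 7*r^2 + 6*r + 8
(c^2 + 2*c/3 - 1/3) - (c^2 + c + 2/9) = -c/3 - 5/9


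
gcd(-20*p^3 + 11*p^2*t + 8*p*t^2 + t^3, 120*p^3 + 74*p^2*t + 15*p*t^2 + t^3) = 20*p^2 + 9*p*t + t^2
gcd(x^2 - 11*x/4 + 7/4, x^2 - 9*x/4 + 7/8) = x - 7/4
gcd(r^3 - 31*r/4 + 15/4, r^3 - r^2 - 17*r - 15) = r + 3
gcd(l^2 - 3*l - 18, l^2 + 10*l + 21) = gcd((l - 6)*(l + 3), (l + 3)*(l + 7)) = l + 3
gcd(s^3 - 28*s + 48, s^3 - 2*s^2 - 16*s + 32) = s^2 - 6*s + 8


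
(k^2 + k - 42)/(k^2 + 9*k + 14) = (k - 6)/(k + 2)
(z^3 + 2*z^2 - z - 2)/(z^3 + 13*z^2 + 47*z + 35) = (z^2 + z - 2)/(z^2 + 12*z + 35)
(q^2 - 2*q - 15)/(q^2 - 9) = (q - 5)/(q - 3)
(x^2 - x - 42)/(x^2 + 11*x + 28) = (x^2 - x - 42)/(x^2 + 11*x + 28)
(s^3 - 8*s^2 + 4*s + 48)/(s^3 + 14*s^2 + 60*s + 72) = (s^2 - 10*s + 24)/(s^2 + 12*s + 36)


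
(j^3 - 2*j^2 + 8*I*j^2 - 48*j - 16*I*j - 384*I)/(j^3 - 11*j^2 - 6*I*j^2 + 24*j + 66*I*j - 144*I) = (j^2 + j*(6 + 8*I) + 48*I)/(j^2 + j*(-3 - 6*I) + 18*I)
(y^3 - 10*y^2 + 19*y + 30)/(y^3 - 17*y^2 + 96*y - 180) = (y + 1)/(y - 6)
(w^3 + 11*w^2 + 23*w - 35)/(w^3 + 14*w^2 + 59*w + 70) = (w - 1)/(w + 2)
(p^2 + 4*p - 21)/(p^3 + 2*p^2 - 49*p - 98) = (p - 3)/(p^2 - 5*p - 14)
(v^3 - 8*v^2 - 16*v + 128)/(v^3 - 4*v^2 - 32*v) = (v - 4)/v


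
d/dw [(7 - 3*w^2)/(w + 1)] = (3*w^2 - 6*w*(w + 1) - 7)/(w + 1)^2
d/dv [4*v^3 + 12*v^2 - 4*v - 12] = 12*v^2 + 24*v - 4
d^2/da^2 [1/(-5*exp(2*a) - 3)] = (60 - 100*exp(2*a))*exp(2*a)/(5*exp(2*a) + 3)^3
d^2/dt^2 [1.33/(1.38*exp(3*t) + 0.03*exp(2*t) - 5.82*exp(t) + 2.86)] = ((-16.5186*exp(2*t) - 0.1596*exp(t) + 7.7406)*(1.38*exp(3*t) + 0.03*exp(2*t) - 5.82*exp(t) + 2.86) + 1.33*(4.14*exp(2*t) + 0.06*exp(t) - 5.82)*(8.28*exp(2*t) + 0.12*exp(t) - 11.64)*exp(t))*exp(t)/(1.38*exp(3*t) + 0.03*exp(2*t) - 5.82*exp(t) + 2.86)^3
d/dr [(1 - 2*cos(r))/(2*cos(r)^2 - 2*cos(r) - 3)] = 2*(2*cos(r) - cos(2*r) - 5)*sin(r)/(2*cos(r) - cos(2*r) + 2)^2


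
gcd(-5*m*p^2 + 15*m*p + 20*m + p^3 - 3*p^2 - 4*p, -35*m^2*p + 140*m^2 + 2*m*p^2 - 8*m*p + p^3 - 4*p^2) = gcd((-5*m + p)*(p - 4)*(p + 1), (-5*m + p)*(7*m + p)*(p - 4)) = -5*m*p + 20*m + p^2 - 4*p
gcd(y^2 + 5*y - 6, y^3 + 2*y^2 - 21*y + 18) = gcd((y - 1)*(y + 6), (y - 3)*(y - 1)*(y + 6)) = y^2 + 5*y - 6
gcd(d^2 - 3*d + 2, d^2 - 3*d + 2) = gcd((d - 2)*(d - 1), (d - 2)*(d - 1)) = d^2 - 3*d + 2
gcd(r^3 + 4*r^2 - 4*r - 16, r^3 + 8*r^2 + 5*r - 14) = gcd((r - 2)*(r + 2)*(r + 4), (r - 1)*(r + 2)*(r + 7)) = r + 2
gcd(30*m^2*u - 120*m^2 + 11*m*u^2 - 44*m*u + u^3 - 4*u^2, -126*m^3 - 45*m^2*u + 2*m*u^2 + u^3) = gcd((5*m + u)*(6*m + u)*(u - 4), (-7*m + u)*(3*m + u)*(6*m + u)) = 6*m + u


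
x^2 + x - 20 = (x - 4)*(x + 5)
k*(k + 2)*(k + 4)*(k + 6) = k^4 + 12*k^3 + 44*k^2 + 48*k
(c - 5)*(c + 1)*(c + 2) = c^3 - 2*c^2 - 13*c - 10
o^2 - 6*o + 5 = (o - 5)*(o - 1)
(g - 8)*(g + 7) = g^2 - g - 56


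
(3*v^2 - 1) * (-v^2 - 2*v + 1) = -3*v^4 - 6*v^3 + 4*v^2 + 2*v - 1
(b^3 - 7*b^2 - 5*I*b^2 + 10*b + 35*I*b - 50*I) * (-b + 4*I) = -b^4 + 7*b^3 + 9*I*b^3 + 10*b^2 - 63*I*b^2 - 140*b + 90*I*b + 200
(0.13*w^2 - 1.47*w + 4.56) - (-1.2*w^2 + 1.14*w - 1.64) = 1.33*w^2 - 2.61*w + 6.2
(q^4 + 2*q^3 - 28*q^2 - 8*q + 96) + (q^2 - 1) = q^4 + 2*q^3 - 27*q^2 - 8*q + 95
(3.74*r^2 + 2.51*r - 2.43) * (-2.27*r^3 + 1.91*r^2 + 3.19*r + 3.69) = -8.4898*r^5 + 1.4457*r^4 + 22.2408*r^3 + 17.1662*r^2 + 1.5102*r - 8.9667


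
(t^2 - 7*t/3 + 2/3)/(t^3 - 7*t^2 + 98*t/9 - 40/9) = 3*(3*t^2 - 7*t + 2)/(9*t^3 - 63*t^2 + 98*t - 40)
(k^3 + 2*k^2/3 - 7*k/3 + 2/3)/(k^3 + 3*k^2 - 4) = (k - 1/3)/(k + 2)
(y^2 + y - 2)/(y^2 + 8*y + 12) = (y - 1)/(y + 6)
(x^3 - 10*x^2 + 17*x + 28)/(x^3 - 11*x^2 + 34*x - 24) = (x^2 - 6*x - 7)/(x^2 - 7*x + 6)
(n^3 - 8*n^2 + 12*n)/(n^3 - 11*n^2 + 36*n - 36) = n/(n - 3)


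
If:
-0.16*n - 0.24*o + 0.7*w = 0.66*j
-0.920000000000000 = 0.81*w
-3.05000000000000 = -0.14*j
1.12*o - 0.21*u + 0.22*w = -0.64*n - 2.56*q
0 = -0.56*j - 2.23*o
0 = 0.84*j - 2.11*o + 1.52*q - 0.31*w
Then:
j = 21.79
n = -86.63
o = -5.47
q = -19.87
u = -536.55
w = -1.14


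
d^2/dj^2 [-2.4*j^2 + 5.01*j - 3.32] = -4.80000000000000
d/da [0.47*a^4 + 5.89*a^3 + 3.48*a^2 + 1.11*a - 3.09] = 1.88*a^3 + 17.67*a^2 + 6.96*a + 1.11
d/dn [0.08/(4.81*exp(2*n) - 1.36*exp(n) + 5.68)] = (0.1088 - 0.7696*exp(n))*exp(n)/(4.81*exp(2*n) - 1.36*exp(n) + 5.68)^2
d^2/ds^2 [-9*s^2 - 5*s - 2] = -18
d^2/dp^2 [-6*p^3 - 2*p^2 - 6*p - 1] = -36*p - 4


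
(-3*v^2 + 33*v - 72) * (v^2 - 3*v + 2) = -3*v^4 + 42*v^3 - 177*v^2 + 282*v - 144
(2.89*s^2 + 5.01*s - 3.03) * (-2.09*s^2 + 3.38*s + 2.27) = -6.0401*s^4 - 0.702699999999998*s^3 + 29.8268*s^2 + 1.1313*s - 6.8781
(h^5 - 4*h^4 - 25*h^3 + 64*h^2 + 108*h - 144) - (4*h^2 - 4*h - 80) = h^5 - 4*h^4 - 25*h^3 + 60*h^2 + 112*h - 64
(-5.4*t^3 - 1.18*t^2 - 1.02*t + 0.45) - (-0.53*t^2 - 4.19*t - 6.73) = -5.4*t^3 - 0.65*t^2 + 3.17*t + 7.18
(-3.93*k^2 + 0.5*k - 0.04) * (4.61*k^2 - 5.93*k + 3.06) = -18.1173*k^4 + 25.6099*k^3 - 15.1752*k^2 + 1.7672*k - 0.1224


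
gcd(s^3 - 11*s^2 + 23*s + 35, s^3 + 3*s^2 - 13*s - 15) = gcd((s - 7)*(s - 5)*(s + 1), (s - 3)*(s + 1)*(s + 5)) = s + 1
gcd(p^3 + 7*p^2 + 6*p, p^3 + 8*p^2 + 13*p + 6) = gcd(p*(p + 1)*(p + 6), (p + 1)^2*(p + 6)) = p^2 + 7*p + 6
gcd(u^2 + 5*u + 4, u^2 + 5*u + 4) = u^2 + 5*u + 4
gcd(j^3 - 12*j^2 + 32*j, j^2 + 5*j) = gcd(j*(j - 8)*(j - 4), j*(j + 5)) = j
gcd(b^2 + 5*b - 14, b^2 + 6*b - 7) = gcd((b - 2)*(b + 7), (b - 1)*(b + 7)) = b + 7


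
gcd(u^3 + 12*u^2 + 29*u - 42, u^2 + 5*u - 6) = u^2 + 5*u - 6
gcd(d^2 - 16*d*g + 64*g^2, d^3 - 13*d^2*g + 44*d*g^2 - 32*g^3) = d - 8*g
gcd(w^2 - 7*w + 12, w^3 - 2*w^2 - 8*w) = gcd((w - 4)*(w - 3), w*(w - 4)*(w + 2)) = w - 4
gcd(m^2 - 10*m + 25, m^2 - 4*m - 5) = m - 5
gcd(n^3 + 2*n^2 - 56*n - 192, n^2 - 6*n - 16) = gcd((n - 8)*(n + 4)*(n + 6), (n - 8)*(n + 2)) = n - 8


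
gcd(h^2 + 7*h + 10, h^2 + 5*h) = h + 5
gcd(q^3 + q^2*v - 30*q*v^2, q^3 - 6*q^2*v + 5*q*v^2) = q^2 - 5*q*v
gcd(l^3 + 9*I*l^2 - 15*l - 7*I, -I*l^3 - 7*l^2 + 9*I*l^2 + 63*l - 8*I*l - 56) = 1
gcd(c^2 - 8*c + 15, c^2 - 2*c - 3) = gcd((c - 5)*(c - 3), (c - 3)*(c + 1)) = c - 3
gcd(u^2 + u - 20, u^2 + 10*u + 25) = u + 5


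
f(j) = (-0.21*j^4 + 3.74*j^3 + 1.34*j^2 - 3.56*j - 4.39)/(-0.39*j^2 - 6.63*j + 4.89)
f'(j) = (0.78*j + 6.63)*(-0.21*j^4 + 3.74*j^3 + 1.34*j^2 - 3.56*j - 4.39)/(-0.39*j^2 - 6.63*j + 4.89)^2 + (-0.84*j^3 + 11.22*j^2 + 2.68*j - 3.56)/(-0.39*j^2 - 6.63*j + 4.89) = (0.1638*j^5 + 2.7183*j^4 - 53.7*j^3 + 44.5932*j^2 + 9.681*j - 46.5141)/(0.1521*j^4 + 5.1714*j^3 + 40.1427*j^2 - 64.8414*j + 23.9121)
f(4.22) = -7.29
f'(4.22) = -2.40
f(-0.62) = -0.29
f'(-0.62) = -0.28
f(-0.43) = -0.38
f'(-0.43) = -0.65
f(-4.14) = -11.45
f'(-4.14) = 7.73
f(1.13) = 0.53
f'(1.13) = -5.35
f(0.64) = -10.62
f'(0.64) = -150.31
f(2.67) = -3.60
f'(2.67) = -2.32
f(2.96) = -4.28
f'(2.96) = -2.35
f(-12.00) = -374.20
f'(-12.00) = 143.27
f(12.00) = -17.23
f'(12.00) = 0.63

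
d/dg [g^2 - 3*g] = 2*g - 3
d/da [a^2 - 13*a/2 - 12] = 2*a - 13/2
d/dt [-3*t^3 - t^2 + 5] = t*(-9*t - 2)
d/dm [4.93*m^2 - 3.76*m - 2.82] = 9.86*m - 3.76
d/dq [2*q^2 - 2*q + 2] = 4*q - 2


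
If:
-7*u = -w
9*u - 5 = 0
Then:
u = 5/9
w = 35/9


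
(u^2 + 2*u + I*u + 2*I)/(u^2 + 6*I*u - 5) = (u + 2)/(u + 5*I)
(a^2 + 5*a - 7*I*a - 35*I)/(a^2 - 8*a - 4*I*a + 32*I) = (a^2 + a*(5 - 7*I) - 35*I)/(a^2 - 4*a*(2 + I) + 32*I)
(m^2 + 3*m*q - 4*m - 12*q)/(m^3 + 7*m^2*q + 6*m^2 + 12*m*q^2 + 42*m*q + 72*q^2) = (m - 4)/(m^2 + 4*m*q + 6*m + 24*q)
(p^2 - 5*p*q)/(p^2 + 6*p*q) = (p - 5*q)/(p + 6*q)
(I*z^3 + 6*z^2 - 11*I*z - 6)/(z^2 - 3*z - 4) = (-I*z^3 - 6*z^2 + 11*I*z + 6)/(-z^2 + 3*z + 4)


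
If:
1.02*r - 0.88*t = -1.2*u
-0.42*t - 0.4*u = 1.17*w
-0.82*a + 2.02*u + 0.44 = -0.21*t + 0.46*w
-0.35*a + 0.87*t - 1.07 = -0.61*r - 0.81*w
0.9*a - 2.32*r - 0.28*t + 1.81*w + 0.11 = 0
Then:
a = -14.63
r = -1.40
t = -7.62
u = -4.40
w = 4.24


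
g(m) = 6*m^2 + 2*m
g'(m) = 12*m + 2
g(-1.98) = 19.56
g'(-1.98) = -21.76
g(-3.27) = 57.62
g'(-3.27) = -37.24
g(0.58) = 3.18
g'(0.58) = 8.96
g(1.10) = 9.46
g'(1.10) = 15.20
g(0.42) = 1.90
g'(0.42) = 7.04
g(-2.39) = 29.49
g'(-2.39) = -26.68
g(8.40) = 440.16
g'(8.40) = 102.80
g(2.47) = 41.55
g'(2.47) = 31.64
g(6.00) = 228.00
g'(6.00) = 74.00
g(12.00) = 888.00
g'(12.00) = 146.00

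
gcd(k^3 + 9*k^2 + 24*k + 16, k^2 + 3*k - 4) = k + 4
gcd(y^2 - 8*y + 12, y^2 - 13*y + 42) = y - 6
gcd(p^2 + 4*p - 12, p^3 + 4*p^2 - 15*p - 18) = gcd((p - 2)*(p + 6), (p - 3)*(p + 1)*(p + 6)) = p + 6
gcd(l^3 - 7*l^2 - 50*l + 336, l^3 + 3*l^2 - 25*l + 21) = l + 7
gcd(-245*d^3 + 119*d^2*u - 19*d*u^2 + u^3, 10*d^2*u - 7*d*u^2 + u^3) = -5*d + u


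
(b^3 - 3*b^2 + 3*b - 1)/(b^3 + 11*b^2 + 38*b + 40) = (b^3 - 3*b^2 + 3*b - 1)/(b^3 + 11*b^2 + 38*b + 40)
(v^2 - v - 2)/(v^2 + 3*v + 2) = (v - 2)/(v + 2)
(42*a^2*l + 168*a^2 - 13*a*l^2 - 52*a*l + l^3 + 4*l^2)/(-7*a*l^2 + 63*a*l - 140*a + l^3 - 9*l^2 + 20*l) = (-6*a*l - 24*a + l^2 + 4*l)/(l^2 - 9*l + 20)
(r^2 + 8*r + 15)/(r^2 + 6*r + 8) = (r^2 + 8*r + 15)/(r^2 + 6*r + 8)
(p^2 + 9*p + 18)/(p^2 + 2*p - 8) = (p^2 + 9*p + 18)/(p^2 + 2*p - 8)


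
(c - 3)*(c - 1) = c^2 - 4*c + 3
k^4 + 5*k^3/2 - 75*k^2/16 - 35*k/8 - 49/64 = (k - 7/4)*(k + 1/4)*(k + 1/2)*(k + 7/2)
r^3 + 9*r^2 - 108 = (r - 3)*(r + 6)^2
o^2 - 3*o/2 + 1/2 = (o - 1)*(o - 1/2)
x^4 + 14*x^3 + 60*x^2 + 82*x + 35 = (x + 1)^2*(x + 5)*(x + 7)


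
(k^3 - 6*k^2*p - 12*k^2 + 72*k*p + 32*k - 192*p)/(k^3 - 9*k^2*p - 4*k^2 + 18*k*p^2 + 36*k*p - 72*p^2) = (8 - k)/(-k + 3*p)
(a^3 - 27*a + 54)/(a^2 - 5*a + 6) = (a^2 + 3*a - 18)/(a - 2)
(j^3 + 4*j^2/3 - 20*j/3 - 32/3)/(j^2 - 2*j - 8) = (3*j^2 - 2*j - 16)/(3*(j - 4))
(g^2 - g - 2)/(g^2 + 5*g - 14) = (g + 1)/(g + 7)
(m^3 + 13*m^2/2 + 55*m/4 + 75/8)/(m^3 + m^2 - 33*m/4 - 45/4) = (m + 5/2)/(m - 3)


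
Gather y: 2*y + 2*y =4*y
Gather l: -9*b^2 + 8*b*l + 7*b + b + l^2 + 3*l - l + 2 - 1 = -9*b^2 + 8*b + l^2 + l*(8*b + 2) + 1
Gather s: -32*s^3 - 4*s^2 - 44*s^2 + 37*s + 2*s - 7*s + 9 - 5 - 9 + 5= -32*s^3 - 48*s^2 + 32*s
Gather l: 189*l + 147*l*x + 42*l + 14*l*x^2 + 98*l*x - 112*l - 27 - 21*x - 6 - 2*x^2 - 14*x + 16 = l*(14*x^2 + 245*x + 119) - 2*x^2 - 35*x - 17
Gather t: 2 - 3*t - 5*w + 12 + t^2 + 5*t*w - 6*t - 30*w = t^2 + t*(5*w - 9) - 35*w + 14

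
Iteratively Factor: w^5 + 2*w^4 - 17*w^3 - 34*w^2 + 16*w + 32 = (w + 2)*(w^4 - 17*w^2 + 16) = (w - 4)*(w + 2)*(w^3 + 4*w^2 - w - 4) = (w - 4)*(w - 1)*(w + 2)*(w^2 + 5*w + 4) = (w - 4)*(w - 1)*(w + 2)*(w + 4)*(w + 1)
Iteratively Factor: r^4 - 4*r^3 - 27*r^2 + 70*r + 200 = (r + 4)*(r^3 - 8*r^2 + 5*r + 50) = (r - 5)*(r + 4)*(r^2 - 3*r - 10) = (r - 5)*(r + 2)*(r + 4)*(r - 5)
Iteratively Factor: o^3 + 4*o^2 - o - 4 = (o - 1)*(o^2 + 5*o + 4) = (o - 1)*(o + 4)*(o + 1)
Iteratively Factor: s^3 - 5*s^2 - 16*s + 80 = (s + 4)*(s^2 - 9*s + 20) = (s - 4)*(s + 4)*(s - 5)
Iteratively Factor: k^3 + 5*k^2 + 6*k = (k + 3)*(k^2 + 2*k) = (k + 2)*(k + 3)*(k)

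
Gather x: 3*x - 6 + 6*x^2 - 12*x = 6*x^2 - 9*x - 6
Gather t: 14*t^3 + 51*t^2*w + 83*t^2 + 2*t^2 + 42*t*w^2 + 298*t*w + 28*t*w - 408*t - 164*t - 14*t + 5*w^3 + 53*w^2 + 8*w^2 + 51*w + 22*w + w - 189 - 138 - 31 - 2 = 14*t^3 + t^2*(51*w + 85) + t*(42*w^2 + 326*w - 586) + 5*w^3 + 61*w^2 + 74*w - 360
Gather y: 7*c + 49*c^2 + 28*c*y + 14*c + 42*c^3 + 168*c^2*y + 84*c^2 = 42*c^3 + 133*c^2 + 21*c + y*(168*c^2 + 28*c)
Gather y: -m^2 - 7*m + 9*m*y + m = -m^2 + 9*m*y - 6*m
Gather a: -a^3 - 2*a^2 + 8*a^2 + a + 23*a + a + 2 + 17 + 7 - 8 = -a^3 + 6*a^2 + 25*a + 18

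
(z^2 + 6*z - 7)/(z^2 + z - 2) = (z + 7)/(z + 2)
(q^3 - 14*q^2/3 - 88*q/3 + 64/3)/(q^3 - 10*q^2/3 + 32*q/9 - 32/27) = 9*(q^2 - 4*q - 32)/(9*q^2 - 24*q + 16)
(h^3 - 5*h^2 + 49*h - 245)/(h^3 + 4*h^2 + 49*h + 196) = (h - 5)/(h + 4)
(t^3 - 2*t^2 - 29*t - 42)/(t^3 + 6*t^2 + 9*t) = (t^2 - 5*t - 14)/(t*(t + 3))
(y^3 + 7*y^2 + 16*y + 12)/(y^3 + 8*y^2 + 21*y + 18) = (y + 2)/(y + 3)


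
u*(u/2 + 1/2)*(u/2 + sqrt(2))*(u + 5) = u^4/4 + sqrt(2)*u^3/2 + 3*u^3/2 + 5*u^2/4 + 3*sqrt(2)*u^2 + 5*sqrt(2)*u/2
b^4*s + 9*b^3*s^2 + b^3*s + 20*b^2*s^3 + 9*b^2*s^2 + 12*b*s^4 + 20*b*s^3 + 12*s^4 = (b + s)*(b + 2*s)*(b + 6*s)*(b*s + s)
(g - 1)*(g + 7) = g^2 + 6*g - 7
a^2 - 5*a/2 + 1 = (a - 2)*(a - 1/2)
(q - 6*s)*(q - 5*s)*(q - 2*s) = q^3 - 13*q^2*s + 52*q*s^2 - 60*s^3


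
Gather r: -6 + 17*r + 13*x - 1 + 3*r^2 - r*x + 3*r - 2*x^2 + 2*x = 3*r^2 + r*(20 - x) - 2*x^2 + 15*x - 7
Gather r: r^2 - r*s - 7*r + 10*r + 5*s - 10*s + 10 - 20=r^2 + r*(3 - s) - 5*s - 10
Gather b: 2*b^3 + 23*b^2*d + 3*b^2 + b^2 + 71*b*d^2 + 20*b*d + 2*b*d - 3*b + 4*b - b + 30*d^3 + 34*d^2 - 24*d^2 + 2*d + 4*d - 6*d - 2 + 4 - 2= 2*b^3 + b^2*(23*d + 4) + b*(71*d^2 + 22*d) + 30*d^3 + 10*d^2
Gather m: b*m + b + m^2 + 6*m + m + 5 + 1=b + m^2 + m*(b + 7) + 6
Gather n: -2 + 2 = 0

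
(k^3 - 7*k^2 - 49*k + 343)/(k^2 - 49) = k - 7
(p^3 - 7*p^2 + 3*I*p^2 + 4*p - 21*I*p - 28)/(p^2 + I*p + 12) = (p^2 - p*(7 + I) + 7*I)/(p - 3*I)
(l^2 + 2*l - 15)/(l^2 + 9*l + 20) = (l - 3)/(l + 4)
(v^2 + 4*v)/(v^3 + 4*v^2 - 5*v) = (v + 4)/(v^2 + 4*v - 5)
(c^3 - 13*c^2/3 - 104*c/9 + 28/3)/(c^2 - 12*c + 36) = (9*c^2 + 15*c - 14)/(9*(c - 6))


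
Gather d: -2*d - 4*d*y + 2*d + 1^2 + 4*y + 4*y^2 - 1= -4*d*y + 4*y^2 + 4*y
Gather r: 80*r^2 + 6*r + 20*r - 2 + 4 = 80*r^2 + 26*r + 2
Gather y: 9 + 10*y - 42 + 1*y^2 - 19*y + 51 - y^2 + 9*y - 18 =0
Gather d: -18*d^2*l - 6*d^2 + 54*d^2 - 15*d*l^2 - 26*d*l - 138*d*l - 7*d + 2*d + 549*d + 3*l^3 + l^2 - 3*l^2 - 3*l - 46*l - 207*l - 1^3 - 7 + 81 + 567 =d^2*(48 - 18*l) + d*(-15*l^2 - 164*l + 544) + 3*l^3 - 2*l^2 - 256*l + 640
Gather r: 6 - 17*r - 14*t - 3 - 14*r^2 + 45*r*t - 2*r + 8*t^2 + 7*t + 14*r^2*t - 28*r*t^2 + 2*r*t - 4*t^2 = r^2*(14*t - 14) + r*(-28*t^2 + 47*t - 19) + 4*t^2 - 7*t + 3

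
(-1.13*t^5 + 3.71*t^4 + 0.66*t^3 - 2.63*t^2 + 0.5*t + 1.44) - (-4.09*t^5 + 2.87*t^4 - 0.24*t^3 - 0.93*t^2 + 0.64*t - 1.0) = 2.96*t^5 + 0.84*t^4 + 0.9*t^3 - 1.7*t^2 - 0.14*t + 2.44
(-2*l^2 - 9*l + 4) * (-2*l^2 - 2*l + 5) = 4*l^4 + 22*l^3 - 53*l + 20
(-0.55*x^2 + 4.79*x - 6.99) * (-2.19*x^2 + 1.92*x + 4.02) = 1.2045*x^4 - 11.5461*x^3 + 22.2939*x^2 + 5.835*x - 28.0998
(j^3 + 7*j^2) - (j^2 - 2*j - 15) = j^3 + 6*j^2 + 2*j + 15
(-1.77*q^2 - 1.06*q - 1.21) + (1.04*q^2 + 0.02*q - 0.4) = -0.73*q^2 - 1.04*q - 1.61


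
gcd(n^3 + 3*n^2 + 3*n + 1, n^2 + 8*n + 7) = n + 1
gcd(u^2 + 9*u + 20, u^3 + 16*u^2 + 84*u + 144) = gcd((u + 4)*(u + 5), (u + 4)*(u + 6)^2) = u + 4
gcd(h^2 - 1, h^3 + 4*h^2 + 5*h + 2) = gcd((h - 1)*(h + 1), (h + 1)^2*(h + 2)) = h + 1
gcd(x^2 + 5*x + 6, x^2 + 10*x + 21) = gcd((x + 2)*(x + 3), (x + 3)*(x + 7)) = x + 3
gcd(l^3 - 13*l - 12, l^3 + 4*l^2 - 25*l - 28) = l^2 - 3*l - 4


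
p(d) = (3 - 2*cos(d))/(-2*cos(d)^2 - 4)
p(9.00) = -0.85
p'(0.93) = -0.50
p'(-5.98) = -0.14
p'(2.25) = 0.04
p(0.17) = -0.17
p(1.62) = -0.77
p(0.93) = -0.38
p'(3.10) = 0.01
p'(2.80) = 0.07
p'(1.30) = -0.61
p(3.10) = -0.83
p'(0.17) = -0.08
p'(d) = -4*(3 - 2*cos(d))*sin(d)*cos(d)/(-2*cos(d)^2 - 4)^2 + 2*sin(d)/(-2*cos(d)^2 - 4)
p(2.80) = -0.85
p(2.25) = -0.89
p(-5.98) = -0.19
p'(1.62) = -0.46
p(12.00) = -0.24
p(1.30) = -0.59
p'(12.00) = 0.28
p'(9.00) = 0.08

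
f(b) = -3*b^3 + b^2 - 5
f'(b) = -9*b^2 + 2*b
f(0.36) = -5.01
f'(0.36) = -0.45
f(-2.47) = 46.31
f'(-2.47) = -59.85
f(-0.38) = -4.69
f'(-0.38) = -2.06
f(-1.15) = 0.89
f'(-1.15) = -14.20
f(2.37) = -39.32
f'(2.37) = -45.81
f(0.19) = -4.98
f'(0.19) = 0.06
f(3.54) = -125.55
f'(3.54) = -105.70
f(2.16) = -30.57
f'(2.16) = -37.67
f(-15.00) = 10345.00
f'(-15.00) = -2055.00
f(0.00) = -5.00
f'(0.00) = 0.00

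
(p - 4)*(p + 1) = p^2 - 3*p - 4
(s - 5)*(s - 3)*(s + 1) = s^3 - 7*s^2 + 7*s + 15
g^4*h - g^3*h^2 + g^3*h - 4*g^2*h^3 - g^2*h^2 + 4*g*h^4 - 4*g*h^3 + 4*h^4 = (g - 2*h)*(g - h)*(g + 2*h)*(g*h + h)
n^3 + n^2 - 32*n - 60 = (n - 6)*(n + 2)*(n + 5)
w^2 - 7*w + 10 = (w - 5)*(w - 2)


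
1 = 1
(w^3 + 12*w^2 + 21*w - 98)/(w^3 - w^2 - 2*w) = (w^2 + 14*w + 49)/(w*(w + 1))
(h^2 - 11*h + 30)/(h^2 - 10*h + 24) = (h - 5)/(h - 4)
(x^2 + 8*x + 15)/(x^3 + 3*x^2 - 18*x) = (x^2 + 8*x + 15)/(x*(x^2 + 3*x - 18))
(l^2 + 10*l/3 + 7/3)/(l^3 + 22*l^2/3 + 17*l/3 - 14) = (l + 1)/(l^2 + 5*l - 6)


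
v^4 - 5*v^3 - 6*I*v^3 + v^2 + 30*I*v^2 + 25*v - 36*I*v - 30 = (v - 3)*(v - 2)*(v - 5*I)*(v - I)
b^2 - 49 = (b - 7)*(b + 7)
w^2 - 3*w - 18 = (w - 6)*(w + 3)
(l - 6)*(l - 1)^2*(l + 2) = l^4 - 6*l^3 - 3*l^2 + 20*l - 12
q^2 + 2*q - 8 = (q - 2)*(q + 4)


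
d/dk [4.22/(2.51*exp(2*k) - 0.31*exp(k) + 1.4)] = (1.3082 - 21.1844*exp(k))*exp(k)/(2.51*exp(2*k) - 0.31*exp(k) + 1.4)^2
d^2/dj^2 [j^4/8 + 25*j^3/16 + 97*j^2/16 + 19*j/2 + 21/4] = 3*j^2/2 + 75*j/8 + 97/8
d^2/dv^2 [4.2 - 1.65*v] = 0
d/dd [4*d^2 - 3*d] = 8*d - 3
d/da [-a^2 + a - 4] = 1 - 2*a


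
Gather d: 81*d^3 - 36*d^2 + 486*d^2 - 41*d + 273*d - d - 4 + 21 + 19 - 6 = 81*d^3 + 450*d^2 + 231*d + 30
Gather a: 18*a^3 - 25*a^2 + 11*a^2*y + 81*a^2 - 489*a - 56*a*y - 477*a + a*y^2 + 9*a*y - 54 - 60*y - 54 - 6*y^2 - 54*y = 18*a^3 + a^2*(11*y + 56) + a*(y^2 - 47*y - 966) - 6*y^2 - 114*y - 108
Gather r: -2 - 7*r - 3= -7*r - 5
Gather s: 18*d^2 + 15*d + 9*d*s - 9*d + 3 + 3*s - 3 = 18*d^2 + 6*d + s*(9*d + 3)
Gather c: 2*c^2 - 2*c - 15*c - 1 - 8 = 2*c^2 - 17*c - 9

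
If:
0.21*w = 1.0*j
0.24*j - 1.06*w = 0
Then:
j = 0.00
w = 0.00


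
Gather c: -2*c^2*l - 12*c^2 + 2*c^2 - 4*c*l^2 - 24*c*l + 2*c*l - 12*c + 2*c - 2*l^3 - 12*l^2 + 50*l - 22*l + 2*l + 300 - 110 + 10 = c^2*(-2*l - 10) + c*(-4*l^2 - 22*l - 10) - 2*l^3 - 12*l^2 + 30*l + 200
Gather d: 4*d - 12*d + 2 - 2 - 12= -8*d - 12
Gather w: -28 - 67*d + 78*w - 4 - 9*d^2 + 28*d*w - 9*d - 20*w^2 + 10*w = -9*d^2 - 76*d - 20*w^2 + w*(28*d + 88) - 32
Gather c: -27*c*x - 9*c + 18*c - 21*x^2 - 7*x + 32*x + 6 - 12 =c*(9 - 27*x) - 21*x^2 + 25*x - 6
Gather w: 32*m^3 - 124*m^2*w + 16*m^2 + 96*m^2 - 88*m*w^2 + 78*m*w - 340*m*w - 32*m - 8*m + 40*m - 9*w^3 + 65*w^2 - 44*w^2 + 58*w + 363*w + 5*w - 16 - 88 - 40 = 32*m^3 + 112*m^2 - 9*w^3 + w^2*(21 - 88*m) + w*(-124*m^2 - 262*m + 426) - 144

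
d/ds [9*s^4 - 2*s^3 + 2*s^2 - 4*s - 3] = 36*s^3 - 6*s^2 + 4*s - 4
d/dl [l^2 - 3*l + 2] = 2*l - 3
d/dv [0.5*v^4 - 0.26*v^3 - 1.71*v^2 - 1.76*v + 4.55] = 2.0*v^3 - 0.78*v^2 - 3.42*v - 1.76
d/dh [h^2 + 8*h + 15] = 2*h + 8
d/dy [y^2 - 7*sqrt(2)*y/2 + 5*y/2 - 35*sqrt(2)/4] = 2*y - 7*sqrt(2)/2 + 5/2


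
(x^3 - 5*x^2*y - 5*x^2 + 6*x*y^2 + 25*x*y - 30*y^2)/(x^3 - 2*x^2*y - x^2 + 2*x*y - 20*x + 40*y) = (x - 3*y)/(x + 4)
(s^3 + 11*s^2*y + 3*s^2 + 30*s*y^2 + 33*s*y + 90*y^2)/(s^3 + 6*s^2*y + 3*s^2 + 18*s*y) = (s + 5*y)/s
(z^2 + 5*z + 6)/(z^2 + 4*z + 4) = (z + 3)/(z + 2)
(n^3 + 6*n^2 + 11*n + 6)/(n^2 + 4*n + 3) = n + 2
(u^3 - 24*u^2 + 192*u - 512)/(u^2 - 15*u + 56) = (u^2 - 16*u + 64)/(u - 7)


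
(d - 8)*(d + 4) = d^2 - 4*d - 32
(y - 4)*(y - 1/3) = y^2 - 13*y/3 + 4/3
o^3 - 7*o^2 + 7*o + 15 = (o - 5)*(o - 3)*(o + 1)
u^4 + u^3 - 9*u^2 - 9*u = u*(u - 3)*(u + 1)*(u + 3)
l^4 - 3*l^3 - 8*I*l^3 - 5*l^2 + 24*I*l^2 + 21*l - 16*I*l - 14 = (l - 2)*(l - 1)*(l - 7*I)*(l - I)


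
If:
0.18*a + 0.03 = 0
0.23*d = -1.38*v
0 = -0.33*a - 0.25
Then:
No Solution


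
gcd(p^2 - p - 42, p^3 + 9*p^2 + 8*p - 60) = p + 6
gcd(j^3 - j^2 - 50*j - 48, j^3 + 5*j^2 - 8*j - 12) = j^2 + 7*j + 6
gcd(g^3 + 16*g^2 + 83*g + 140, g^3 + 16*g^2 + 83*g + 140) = g^3 + 16*g^2 + 83*g + 140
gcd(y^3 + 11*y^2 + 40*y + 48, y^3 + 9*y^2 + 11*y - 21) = y + 3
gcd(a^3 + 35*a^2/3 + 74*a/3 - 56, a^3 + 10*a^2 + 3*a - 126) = a^2 + 13*a + 42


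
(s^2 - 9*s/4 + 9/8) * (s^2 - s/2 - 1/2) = s^4 - 11*s^3/4 + 7*s^2/4 + 9*s/16 - 9/16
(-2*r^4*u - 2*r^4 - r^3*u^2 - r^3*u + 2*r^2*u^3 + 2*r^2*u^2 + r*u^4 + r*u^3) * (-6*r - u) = 12*r^5*u + 12*r^5 + 8*r^4*u^2 + 8*r^4*u - 11*r^3*u^3 - 11*r^3*u^2 - 8*r^2*u^4 - 8*r^2*u^3 - r*u^5 - r*u^4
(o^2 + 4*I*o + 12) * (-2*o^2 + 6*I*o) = -2*o^4 - 2*I*o^3 - 48*o^2 + 72*I*o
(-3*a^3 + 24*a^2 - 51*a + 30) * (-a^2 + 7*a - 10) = 3*a^5 - 45*a^4 + 249*a^3 - 627*a^2 + 720*a - 300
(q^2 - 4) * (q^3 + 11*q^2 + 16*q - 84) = q^5 + 11*q^4 + 12*q^3 - 128*q^2 - 64*q + 336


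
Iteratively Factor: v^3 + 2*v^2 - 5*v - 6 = (v + 1)*(v^2 + v - 6) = (v + 1)*(v + 3)*(v - 2)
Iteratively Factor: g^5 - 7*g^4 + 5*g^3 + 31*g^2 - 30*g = (g - 5)*(g^4 - 2*g^3 - 5*g^2 + 6*g) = (g - 5)*(g + 2)*(g^3 - 4*g^2 + 3*g) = g*(g - 5)*(g + 2)*(g^2 - 4*g + 3) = g*(g - 5)*(g - 3)*(g + 2)*(g - 1)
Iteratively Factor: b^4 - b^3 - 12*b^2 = (b)*(b^3 - b^2 - 12*b) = b^2*(b^2 - b - 12) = b^2*(b - 4)*(b + 3)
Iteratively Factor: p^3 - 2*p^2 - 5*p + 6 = (p + 2)*(p^2 - 4*p + 3) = (p - 1)*(p + 2)*(p - 3)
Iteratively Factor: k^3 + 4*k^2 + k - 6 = (k - 1)*(k^2 + 5*k + 6) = (k - 1)*(k + 3)*(k + 2)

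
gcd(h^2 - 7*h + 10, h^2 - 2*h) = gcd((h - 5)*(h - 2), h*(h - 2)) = h - 2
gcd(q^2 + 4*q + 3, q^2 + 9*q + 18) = q + 3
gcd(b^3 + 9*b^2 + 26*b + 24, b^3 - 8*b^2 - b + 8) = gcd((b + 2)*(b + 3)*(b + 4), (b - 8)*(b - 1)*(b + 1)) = 1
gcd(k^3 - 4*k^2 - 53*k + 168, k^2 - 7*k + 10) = 1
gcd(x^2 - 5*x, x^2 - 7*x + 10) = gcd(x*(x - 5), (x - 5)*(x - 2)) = x - 5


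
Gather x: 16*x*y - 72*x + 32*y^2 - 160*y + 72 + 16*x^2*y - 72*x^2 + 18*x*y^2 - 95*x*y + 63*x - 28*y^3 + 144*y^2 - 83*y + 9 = x^2*(16*y - 72) + x*(18*y^2 - 79*y - 9) - 28*y^3 + 176*y^2 - 243*y + 81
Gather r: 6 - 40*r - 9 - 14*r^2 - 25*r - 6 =-14*r^2 - 65*r - 9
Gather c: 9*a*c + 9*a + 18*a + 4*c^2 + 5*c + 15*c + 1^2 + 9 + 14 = 27*a + 4*c^2 + c*(9*a + 20) + 24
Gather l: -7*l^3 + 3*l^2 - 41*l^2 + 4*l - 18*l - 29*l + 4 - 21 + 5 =-7*l^3 - 38*l^2 - 43*l - 12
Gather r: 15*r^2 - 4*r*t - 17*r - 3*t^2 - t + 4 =15*r^2 + r*(-4*t - 17) - 3*t^2 - t + 4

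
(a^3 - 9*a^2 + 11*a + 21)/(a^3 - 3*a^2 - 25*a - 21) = (a - 3)/(a + 3)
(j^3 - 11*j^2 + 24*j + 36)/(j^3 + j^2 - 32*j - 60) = (j^2 - 5*j - 6)/(j^2 + 7*j + 10)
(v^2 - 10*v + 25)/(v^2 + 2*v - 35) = (v - 5)/(v + 7)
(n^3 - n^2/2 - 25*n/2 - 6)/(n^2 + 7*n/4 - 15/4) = 2*(2*n^2 - 7*n - 4)/(4*n - 5)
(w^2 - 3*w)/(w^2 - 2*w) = (w - 3)/(w - 2)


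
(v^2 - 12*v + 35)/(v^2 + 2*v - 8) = (v^2 - 12*v + 35)/(v^2 + 2*v - 8)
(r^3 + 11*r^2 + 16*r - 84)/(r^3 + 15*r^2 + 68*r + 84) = (r - 2)/(r + 2)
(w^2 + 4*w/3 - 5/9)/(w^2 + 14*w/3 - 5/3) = (w + 5/3)/(w + 5)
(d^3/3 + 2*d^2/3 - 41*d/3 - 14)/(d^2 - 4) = (d^3 + 2*d^2 - 41*d - 42)/(3*(d^2 - 4))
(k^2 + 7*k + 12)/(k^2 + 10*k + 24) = (k + 3)/(k + 6)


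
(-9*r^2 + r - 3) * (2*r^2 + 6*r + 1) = -18*r^4 - 52*r^3 - 9*r^2 - 17*r - 3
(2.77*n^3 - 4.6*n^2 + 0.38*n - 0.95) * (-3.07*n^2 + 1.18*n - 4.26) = -8.5039*n^5 + 17.3906*n^4 - 18.3948*n^3 + 22.9609*n^2 - 2.7398*n + 4.047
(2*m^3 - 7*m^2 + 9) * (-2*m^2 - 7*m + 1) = -4*m^5 + 51*m^3 - 25*m^2 - 63*m + 9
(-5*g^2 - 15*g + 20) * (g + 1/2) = -5*g^3 - 35*g^2/2 + 25*g/2 + 10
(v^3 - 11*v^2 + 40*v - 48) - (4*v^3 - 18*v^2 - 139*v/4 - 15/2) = -3*v^3 + 7*v^2 + 299*v/4 - 81/2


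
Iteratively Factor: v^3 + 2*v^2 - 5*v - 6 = (v + 3)*(v^2 - v - 2) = (v - 2)*(v + 3)*(v + 1)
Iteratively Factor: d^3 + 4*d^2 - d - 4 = (d - 1)*(d^2 + 5*d + 4) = (d - 1)*(d + 4)*(d + 1)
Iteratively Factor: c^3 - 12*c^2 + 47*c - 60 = (c - 5)*(c^2 - 7*c + 12) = (c - 5)*(c - 4)*(c - 3)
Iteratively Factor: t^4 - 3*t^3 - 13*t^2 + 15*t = (t - 5)*(t^3 + 2*t^2 - 3*t) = (t - 5)*(t - 1)*(t^2 + 3*t) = t*(t - 5)*(t - 1)*(t + 3)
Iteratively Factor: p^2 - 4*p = (p)*(p - 4)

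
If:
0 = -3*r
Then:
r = 0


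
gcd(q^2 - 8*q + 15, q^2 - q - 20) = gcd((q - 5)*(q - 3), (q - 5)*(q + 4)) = q - 5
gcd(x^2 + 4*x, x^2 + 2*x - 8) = x + 4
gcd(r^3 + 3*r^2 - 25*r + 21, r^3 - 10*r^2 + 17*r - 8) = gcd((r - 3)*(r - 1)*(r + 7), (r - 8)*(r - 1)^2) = r - 1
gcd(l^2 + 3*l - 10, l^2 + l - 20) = l + 5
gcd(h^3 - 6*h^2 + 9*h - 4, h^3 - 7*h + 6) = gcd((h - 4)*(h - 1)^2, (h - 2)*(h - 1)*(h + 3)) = h - 1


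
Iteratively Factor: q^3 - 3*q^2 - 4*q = (q + 1)*(q^2 - 4*q) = q*(q + 1)*(q - 4)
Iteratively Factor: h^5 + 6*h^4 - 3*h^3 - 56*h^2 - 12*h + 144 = (h - 2)*(h^4 + 8*h^3 + 13*h^2 - 30*h - 72) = (h - 2)^2*(h^3 + 10*h^2 + 33*h + 36) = (h - 2)^2*(h + 3)*(h^2 + 7*h + 12) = (h - 2)^2*(h + 3)^2*(h + 4)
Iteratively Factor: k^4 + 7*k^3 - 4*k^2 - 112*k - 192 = (k + 4)*(k^3 + 3*k^2 - 16*k - 48) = (k + 4)^2*(k^2 - k - 12) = (k - 4)*(k + 4)^2*(k + 3)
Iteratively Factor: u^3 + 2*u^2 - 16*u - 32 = (u + 4)*(u^2 - 2*u - 8) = (u - 4)*(u + 4)*(u + 2)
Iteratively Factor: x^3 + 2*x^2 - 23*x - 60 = (x - 5)*(x^2 + 7*x + 12) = (x - 5)*(x + 3)*(x + 4)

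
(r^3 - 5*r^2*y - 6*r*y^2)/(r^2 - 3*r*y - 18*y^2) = r*(r + y)/(r + 3*y)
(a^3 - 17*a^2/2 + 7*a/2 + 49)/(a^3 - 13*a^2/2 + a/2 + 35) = (a - 7)/(a - 5)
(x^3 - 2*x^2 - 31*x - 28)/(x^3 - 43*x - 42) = (x + 4)/(x + 6)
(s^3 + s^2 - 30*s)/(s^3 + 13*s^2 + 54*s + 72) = s*(s - 5)/(s^2 + 7*s + 12)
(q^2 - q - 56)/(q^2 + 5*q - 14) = (q - 8)/(q - 2)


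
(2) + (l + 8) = l + 10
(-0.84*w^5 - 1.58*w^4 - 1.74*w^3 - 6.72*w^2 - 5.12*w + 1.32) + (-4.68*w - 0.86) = -0.84*w^5 - 1.58*w^4 - 1.74*w^3 - 6.72*w^2 - 9.8*w + 0.46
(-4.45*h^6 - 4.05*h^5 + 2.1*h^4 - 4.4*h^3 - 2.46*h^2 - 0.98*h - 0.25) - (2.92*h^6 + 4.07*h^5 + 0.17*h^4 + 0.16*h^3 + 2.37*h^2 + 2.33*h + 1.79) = -7.37*h^6 - 8.12*h^5 + 1.93*h^4 - 4.56*h^3 - 4.83*h^2 - 3.31*h - 2.04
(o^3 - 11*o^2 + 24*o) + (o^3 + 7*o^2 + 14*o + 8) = 2*o^3 - 4*o^2 + 38*o + 8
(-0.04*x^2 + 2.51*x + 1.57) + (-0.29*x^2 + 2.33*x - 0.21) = -0.33*x^2 + 4.84*x + 1.36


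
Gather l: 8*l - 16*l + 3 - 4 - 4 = -8*l - 5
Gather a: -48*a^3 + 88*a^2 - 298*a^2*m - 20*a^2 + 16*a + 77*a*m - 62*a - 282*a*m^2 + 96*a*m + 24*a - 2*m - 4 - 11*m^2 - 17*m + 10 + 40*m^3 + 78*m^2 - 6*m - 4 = -48*a^3 + a^2*(68 - 298*m) + a*(-282*m^2 + 173*m - 22) + 40*m^3 + 67*m^2 - 25*m + 2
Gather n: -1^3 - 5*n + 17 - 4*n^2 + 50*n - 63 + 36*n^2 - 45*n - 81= 32*n^2 - 128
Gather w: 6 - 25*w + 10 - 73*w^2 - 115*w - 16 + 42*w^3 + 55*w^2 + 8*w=42*w^3 - 18*w^2 - 132*w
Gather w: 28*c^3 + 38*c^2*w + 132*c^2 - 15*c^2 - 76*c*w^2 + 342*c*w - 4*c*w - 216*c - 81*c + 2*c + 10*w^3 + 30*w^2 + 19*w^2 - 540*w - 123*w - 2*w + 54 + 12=28*c^3 + 117*c^2 - 295*c + 10*w^3 + w^2*(49 - 76*c) + w*(38*c^2 + 338*c - 665) + 66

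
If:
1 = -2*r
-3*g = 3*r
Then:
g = 1/2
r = -1/2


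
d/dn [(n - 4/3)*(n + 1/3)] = 2*n - 1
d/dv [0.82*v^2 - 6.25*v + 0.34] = 1.64*v - 6.25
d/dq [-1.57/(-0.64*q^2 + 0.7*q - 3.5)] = (1.099 - 2.0096*q)/(0.64*q^2 - 0.7*q + 3.5)^2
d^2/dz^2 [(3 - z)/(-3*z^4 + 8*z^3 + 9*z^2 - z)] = 2*(54*z^7 - 462*z^6 + 1191*z^5 - 216*z^4 - 1657*z^3 - 657*z^2 + 81*z - 3)/(z^3*(27*z^9 - 216*z^8 + 333*z^7 + 811*z^6 - 1143*z^5 - 1914*z^4 - 288*z^3 + 219*z^2 - 27*z + 1))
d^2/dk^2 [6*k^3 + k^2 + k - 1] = 36*k + 2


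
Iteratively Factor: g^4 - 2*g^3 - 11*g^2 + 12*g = (g + 3)*(g^3 - 5*g^2 + 4*g) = (g - 4)*(g + 3)*(g^2 - g) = g*(g - 4)*(g + 3)*(g - 1)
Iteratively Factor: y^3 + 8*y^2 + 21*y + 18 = (y + 2)*(y^2 + 6*y + 9) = (y + 2)*(y + 3)*(y + 3)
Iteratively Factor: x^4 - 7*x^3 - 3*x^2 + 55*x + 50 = (x + 1)*(x^3 - 8*x^2 + 5*x + 50) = (x - 5)*(x + 1)*(x^2 - 3*x - 10) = (x - 5)^2*(x + 1)*(x + 2)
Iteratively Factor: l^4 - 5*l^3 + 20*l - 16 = (l - 4)*(l^3 - l^2 - 4*l + 4) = (l - 4)*(l - 1)*(l^2 - 4) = (l - 4)*(l - 2)*(l - 1)*(l + 2)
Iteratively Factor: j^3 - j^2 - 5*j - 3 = (j - 3)*(j^2 + 2*j + 1) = (j - 3)*(j + 1)*(j + 1)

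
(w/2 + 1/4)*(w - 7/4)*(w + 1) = w^3/2 - w^2/8 - 17*w/16 - 7/16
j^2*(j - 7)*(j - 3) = j^4 - 10*j^3 + 21*j^2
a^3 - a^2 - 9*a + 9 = (a - 3)*(a - 1)*(a + 3)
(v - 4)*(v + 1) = v^2 - 3*v - 4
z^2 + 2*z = z*(z + 2)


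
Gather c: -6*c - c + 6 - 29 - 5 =-7*c - 28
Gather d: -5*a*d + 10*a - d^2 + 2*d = 10*a - d^2 + d*(2 - 5*a)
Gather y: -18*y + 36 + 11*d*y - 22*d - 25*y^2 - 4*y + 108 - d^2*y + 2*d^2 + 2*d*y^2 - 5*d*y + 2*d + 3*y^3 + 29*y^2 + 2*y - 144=2*d^2 - 20*d + 3*y^3 + y^2*(2*d + 4) + y*(-d^2 + 6*d - 20)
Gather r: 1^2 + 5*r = 5*r + 1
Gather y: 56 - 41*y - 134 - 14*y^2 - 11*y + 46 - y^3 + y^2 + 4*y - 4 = -y^3 - 13*y^2 - 48*y - 36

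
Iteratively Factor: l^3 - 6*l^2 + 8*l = (l)*(l^2 - 6*l + 8) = l*(l - 2)*(l - 4)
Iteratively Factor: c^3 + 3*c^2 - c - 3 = (c - 1)*(c^2 + 4*c + 3) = (c - 1)*(c + 3)*(c + 1)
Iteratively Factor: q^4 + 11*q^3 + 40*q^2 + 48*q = (q + 4)*(q^3 + 7*q^2 + 12*q) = (q + 4)^2*(q^2 + 3*q) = q*(q + 4)^2*(q + 3)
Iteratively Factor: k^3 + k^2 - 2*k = (k + 2)*(k^2 - k) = k*(k + 2)*(k - 1)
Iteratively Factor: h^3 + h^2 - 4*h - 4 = (h + 1)*(h^2 - 4) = (h + 1)*(h + 2)*(h - 2)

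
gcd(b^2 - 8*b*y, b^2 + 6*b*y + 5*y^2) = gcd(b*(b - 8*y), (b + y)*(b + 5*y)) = 1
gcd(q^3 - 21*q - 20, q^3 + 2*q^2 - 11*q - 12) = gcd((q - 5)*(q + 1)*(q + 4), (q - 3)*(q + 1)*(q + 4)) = q^2 + 5*q + 4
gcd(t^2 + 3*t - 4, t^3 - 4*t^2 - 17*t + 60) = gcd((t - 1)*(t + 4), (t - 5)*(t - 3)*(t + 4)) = t + 4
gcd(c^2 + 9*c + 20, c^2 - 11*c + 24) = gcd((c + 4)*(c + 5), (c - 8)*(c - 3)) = 1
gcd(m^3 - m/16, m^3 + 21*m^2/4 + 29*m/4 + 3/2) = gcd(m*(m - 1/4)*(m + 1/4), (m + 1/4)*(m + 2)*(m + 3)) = m + 1/4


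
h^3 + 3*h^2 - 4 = (h - 1)*(h + 2)^2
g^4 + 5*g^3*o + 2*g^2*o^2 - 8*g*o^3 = g*(g - o)*(g + 2*o)*(g + 4*o)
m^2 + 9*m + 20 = (m + 4)*(m + 5)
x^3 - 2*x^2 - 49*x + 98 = (x - 7)*(x - 2)*(x + 7)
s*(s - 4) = s^2 - 4*s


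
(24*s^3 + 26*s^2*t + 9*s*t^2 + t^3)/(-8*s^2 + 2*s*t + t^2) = (-6*s^2 - 5*s*t - t^2)/(2*s - t)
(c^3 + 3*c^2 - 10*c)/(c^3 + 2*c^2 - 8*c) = (c + 5)/(c + 4)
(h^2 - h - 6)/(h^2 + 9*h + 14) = (h - 3)/(h + 7)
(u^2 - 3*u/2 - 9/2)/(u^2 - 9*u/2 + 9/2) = (2*u + 3)/(2*u - 3)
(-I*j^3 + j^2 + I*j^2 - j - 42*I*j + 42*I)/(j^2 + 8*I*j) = (-I*j^3 + j^2 + I*j^2 - j - 42*I*j + 42*I)/(j*(j + 8*I))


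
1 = 1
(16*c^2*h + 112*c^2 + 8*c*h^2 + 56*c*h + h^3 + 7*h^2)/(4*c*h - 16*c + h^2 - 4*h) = (4*c*h + 28*c + h^2 + 7*h)/(h - 4)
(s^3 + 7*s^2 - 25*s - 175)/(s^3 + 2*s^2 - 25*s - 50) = (s + 7)/(s + 2)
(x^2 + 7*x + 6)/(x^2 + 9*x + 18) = (x + 1)/(x + 3)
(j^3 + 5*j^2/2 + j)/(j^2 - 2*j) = (j^2 + 5*j/2 + 1)/(j - 2)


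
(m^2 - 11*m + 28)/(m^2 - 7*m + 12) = (m - 7)/(m - 3)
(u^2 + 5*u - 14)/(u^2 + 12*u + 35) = (u - 2)/(u + 5)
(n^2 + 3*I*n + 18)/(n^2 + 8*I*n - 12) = (n - 3*I)/(n + 2*I)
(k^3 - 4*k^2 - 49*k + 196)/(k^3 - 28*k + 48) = (k^2 - 49)/(k^2 + 4*k - 12)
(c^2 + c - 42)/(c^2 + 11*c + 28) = (c - 6)/(c + 4)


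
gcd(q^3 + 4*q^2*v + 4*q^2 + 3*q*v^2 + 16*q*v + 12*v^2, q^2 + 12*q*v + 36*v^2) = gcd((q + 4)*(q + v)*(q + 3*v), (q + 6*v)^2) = 1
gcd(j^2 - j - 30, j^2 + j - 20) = j + 5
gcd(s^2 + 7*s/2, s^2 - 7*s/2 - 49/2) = s + 7/2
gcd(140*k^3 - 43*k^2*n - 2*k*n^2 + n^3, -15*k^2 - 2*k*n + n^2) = 5*k - n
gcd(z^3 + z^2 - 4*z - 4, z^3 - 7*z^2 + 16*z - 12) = z - 2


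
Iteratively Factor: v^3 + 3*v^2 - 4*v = (v + 4)*(v^2 - v) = v*(v + 4)*(v - 1)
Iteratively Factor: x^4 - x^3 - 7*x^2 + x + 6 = (x + 2)*(x^3 - 3*x^2 - x + 3) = (x - 1)*(x + 2)*(x^2 - 2*x - 3) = (x - 3)*(x - 1)*(x + 2)*(x + 1)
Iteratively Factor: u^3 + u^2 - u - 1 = (u + 1)*(u^2 - 1) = (u - 1)*(u + 1)*(u + 1)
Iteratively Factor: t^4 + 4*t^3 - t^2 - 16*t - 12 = (t + 1)*(t^3 + 3*t^2 - 4*t - 12) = (t + 1)*(t + 3)*(t^2 - 4) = (t - 2)*(t + 1)*(t + 3)*(t + 2)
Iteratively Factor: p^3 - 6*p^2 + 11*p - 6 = (p - 3)*(p^2 - 3*p + 2) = (p - 3)*(p - 1)*(p - 2)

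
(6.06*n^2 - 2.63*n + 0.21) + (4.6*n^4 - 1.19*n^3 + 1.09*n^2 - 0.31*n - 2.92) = 4.6*n^4 - 1.19*n^3 + 7.15*n^2 - 2.94*n - 2.71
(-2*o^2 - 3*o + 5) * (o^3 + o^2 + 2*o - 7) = -2*o^5 - 5*o^4 - 2*o^3 + 13*o^2 + 31*o - 35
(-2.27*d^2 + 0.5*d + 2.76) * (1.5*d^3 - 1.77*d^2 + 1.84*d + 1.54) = -3.405*d^5 + 4.7679*d^4 - 0.9218*d^3 - 7.461*d^2 + 5.8484*d + 4.2504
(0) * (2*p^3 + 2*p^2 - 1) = 0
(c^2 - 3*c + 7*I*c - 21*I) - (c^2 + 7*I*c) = -3*c - 21*I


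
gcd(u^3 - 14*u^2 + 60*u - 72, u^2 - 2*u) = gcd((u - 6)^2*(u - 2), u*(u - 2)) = u - 2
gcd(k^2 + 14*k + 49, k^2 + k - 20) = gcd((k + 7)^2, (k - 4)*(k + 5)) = 1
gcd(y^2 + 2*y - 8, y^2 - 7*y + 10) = y - 2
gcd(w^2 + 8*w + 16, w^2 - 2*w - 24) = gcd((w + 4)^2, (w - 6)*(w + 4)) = w + 4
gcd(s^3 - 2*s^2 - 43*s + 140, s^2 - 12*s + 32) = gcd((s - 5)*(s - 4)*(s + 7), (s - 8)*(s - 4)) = s - 4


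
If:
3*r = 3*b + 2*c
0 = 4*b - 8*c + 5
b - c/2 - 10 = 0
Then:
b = 55/4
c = 15/2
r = 75/4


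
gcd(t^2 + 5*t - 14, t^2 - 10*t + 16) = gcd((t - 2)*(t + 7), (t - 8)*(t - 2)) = t - 2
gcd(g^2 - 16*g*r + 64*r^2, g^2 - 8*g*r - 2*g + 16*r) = -g + 8*r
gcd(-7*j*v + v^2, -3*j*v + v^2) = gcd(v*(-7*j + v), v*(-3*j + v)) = v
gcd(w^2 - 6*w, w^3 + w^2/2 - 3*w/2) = w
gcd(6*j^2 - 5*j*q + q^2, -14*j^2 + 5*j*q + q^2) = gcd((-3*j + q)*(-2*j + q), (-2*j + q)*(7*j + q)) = -2*j + q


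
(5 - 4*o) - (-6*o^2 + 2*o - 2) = 6*o^2 - 6*o + 7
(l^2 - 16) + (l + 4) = l^2 + l - 12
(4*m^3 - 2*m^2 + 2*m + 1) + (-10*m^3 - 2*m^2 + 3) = -6*m^3 - 4*m^2 + 2*m + 4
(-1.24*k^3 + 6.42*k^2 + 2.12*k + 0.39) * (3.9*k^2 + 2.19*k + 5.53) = -4.836*k^5 + 22.3224*k^4 + 15.4706*k^3 + 41.6664*k^2 + 12.5777*k + 2.1567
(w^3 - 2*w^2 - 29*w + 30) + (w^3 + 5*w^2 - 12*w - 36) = 2*w^3 + 3*w^2 - 41*w - 6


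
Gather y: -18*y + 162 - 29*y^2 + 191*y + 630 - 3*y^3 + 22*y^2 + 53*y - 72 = -3*y^3 - 7*y^2 + 226*y + 720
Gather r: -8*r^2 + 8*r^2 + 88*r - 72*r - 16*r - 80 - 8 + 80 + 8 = 0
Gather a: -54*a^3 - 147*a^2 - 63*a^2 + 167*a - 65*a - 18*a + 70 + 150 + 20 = -54*a^3 - 210*a^2 + 84*a + 240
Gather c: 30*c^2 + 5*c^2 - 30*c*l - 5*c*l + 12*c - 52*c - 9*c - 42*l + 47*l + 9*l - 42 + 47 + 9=35*c^2 + c*(-35*l - 49) + 14*l + 14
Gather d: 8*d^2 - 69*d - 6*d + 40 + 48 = 8*d^2 - 75*d + 88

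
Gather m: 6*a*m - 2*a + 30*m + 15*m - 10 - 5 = -2*a + m*(6*a + 45) - 15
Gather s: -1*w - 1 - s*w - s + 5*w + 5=s*(-w - 1) + 4*w + 4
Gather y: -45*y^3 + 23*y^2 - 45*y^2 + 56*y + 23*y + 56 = -45*y^3 - 22*y^2 + 79*y + 56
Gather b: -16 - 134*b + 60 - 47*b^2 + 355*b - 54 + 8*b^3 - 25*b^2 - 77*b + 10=8*b^3 - 72*b^2 + 144*b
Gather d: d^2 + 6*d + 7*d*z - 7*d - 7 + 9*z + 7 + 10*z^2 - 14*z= d^2 + d*(7*z - 1) + 10*z^2 - 5*z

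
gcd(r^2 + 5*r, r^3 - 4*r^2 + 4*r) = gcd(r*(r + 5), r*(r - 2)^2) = r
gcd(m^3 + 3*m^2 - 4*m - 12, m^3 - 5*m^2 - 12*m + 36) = m^2 + m - 6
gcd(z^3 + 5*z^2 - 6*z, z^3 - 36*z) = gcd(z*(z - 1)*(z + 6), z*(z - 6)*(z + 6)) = z^2 + 6*z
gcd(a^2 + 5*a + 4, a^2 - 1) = a + 1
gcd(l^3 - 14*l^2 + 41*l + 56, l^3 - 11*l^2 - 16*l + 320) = l - 8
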